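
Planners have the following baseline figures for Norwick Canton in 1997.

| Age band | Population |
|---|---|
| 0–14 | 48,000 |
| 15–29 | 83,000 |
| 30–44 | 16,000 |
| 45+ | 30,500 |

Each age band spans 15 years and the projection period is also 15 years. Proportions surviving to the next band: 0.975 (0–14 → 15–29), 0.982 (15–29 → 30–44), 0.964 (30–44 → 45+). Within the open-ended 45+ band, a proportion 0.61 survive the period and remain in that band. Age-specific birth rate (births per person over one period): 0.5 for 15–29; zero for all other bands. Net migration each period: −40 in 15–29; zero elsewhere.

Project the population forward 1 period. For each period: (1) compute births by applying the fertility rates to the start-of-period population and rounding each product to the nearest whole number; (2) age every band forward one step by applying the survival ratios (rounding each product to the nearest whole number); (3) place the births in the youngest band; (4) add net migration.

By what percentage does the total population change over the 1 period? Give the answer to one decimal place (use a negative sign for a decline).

Period 1:
Births: 83000 × 0.5 = 41500
15–29: 48000 × 0.975 = 46800
30–44: 83000 × 0.982 = 81506
45+: 16000 × 0.964 + 30500 × 0.61 = 15424 + 18605 = 34029
Net migration: 15–29 − 40 → 46760
Population now: 0–14=41500, 15–29=46760, 30–44=81506, 45+=34029
Total: 177500 → 203795; change = 26295; percentage change = 14.8%

14.8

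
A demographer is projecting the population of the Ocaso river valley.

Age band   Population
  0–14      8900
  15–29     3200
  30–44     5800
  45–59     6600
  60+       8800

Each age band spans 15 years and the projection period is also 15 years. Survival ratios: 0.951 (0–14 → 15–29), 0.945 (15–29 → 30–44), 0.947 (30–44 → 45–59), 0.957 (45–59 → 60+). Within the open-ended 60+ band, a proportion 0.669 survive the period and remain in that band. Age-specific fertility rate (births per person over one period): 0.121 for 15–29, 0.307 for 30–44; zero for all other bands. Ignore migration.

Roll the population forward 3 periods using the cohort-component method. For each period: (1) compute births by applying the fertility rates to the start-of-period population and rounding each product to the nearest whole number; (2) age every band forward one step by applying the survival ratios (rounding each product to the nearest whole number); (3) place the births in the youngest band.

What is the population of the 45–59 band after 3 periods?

Period 1.
Births: 3200 × 0.121 = 387  |  5800 × 0.307 = 1781 — total 2168
15–29: 8900 × 0.951 = 8464
30–44: 3200 × 0.945 = 3024
45–59: 5800 × 0.947 = 5493
60+: 6600 × 0.957 + 8800 × 0.669 = 6316 + 5887 = 12203
End of period: [2168, 8464, 3024, 5493, 12203]
Period 2.
Births: 8464 × 0.121 = 1024  |  3024 × 0.307 = 928 — total 1952
15–29: 2168 × 0.951 = 2062
30–44: 8464 × 0.945 = 7998
45–59: 3024 × 0.947 = 2864
60+: 5493 × 0.957 + 12203 × 0.669 = 5257 + 8164 = 13421
End of period: [1952, 2062, 7998, 2864, 13421]
Period 3.
Births: 2062 × 0.121 = 250  |  7998 × 0.307 = 2455 — total 2705
15–29: 1952 × 0.951 = 1856
30–44: 2062 × 0.945 = 1949
45–59: 7998 × 0.947 = 7574
60+: 2864 × 0.957 + 13421 × 0.669 = 2741 + 8979 = 11720
End of period: [2705, 1856, 1949, 7574, 11720]

7574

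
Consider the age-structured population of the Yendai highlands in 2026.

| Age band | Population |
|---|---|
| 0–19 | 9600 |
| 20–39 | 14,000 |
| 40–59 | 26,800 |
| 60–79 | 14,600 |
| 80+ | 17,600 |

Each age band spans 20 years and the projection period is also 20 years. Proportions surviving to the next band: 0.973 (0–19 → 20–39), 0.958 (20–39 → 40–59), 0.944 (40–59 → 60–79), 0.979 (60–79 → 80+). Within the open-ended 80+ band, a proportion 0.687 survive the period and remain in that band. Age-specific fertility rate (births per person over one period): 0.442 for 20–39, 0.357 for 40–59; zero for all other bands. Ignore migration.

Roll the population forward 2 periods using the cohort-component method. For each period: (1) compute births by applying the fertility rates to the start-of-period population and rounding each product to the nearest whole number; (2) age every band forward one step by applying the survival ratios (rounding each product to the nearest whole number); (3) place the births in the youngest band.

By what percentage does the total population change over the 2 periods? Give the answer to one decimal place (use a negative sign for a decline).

7.4

— Period 1 —
Births: 14000 × 0.442 = 6188  |  26800 × 0.357 = 9568 → total 15756
20–39: 9600 × 0.973 = 9341
40–59: 14000 × 0.958 = 13412
60–79: 26800 × 0.944 = 25299
80+: 14600 × 0.979 + 17600 × 0.687 = 14293 + 12091 = 26384
Population now: 0–19=15756, 20–39=9341, 40–59=13412, 60–79=25299, 80+=26384
— Period 2 —
Births: 9341 × 0.442 = 4129  |  13412 × 0.357 = 4788 → total 8917
20–39: 15756 × 0.973 = 15331
40–59: 9341 × 0.958 = 8949
60–79: 13412 × 0.944 = 12661
80+: 25299 × 0.979 + 26384 × 0.687 = 24768 + 18126 = 42894
Population now: 0–19=8917, 20–39=15331, 40–59=8949, 60–79=12661, 80+=42894
Total: 82600 → 88752; change = 6152; percentage change = 7.4%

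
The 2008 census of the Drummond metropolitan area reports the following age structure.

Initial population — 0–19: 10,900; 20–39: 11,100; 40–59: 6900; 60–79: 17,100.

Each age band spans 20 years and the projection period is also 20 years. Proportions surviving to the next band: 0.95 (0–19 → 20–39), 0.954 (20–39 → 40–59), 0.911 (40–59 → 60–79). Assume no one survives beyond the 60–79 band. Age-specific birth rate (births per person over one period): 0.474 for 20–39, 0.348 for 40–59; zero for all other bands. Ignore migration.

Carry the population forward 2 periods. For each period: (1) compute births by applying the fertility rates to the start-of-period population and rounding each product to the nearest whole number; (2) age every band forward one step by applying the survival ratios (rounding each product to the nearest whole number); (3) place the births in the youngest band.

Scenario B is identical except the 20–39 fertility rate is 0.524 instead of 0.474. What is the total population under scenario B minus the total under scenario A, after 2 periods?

Period 1.
Births: 11100 * 0.474 = 5261  |  6900 * 0.348 = 2401 → 7662
20–39: 10900 * 0.95 = 10355
40–59: 11100 * 0.954 = 10589
60–79: 6900 * 0.911 = 6286
→ [7662, 10355, 10589, 6286]
Period 2.
Births: 10355 * 0.474 = 4908  |  10589 * 0.348 = 3685 → 8593
20–39: 7662 * 0.95 = 7279
40–59: 10355 * 0.954 = 9879
60–79: 10589 * 0.911 = 9647
→ [8593, 7279, 9879, 9647]
Scenario A total after 2 periods: 35398
Scenario B projection —
Period 1.
Births: 11100 * 0.524 = 5816  |  6900 * 0.348 = 2401 → 8217
20–39: 10900 * 0.95 = 10355
40–59: 11100 * 0.954 = 10589
60–79: 6900 * 0.911 = 6286
→ [8217, 10355, 10589, 6286]
Period 2.
Births: 10355 * 0.524 = 5426  |  10589 * 0.348 = 3685 → 9111
20–39: 8217 * 0.95 = 7806
40–59: 10355 * 0.954 = 9879
60–79: 10589 * 0.911 = 9647
→ [9111, 7806, 9879, 9647]
Scenario B total after 2 periods: 36443
Difference B − A = 36443 − 35398 = 1045

1045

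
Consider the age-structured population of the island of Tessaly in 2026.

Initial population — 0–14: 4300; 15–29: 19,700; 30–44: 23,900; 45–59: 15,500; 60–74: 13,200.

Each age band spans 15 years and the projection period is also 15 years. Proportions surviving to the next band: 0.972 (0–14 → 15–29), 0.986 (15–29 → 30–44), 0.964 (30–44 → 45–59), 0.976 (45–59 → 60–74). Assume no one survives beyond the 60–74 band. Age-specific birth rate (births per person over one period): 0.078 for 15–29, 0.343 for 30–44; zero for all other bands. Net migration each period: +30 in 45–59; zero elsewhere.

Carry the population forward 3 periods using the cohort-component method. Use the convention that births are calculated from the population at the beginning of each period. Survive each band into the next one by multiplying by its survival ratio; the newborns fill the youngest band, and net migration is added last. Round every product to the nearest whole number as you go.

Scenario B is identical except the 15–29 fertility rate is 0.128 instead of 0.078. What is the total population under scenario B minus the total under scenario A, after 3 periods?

Call the bands 1 to 5, youngest first.
[period 1]
Births: 19700 * 0.078 = 1537, 23900 * 0.343 = 8198 → 9735
Band 2: 4300 * 0.972 = 4180
Band 3: 19700 * 0.986 = 19424
Band 4: 23900 * 0.964 = 23040
Band 5: 15500 * 0.976 = 15128
Net migration: Band 4 + 30 → 23070
Population now: 0–14=9735, 15–29=4180, 30–44=19424, 45–59=23070, 60–74=15128
[period 2]
Births: 4180 * 0.078 = 326, 19424 * 0.343 = 6662 → 6988
Band 2: 9735 * 0.972 = 9462
Band 3: 4180 * 0.986 = 4121
Band 4: 19424 * 0.964 = 18725
Band 5: 23070 * 0.976 = 22516
Net migration: Band 4 + 30 → 18755
Population now: 0–14=6988, 15–29=9462, 30–44=4121, 45–59=18755, 60–74=22516
[period 3]
Births: 9462 * 0.078 = 738, 4121 * 0.343 = 1414 → 2152
Band 2: 6988 * 0.972 = 6792
Band 3: 9462 * 0.986 = 9330
Band 4: 4121 * 0.964 = 3973
Band 5: 18755 * 0.976 = 18305
Net migration: Band 4 + 30 → 4003
Population now: 0–14=2152, 15–29=6792, 30–44=9330, 45–59=4003, 60–74=18305
Scenario A total after 3 periods: 40582
Scenario B projection —
[period 1]
Births: 19700 * 0.128 = 2522, 23900 * 0.343 = 8198 → 10720
Band 2: 4300 * 0.972 = 4180
Band 3: 19700 * 0.986 = 19424
Band 4: 23900 * 0.964 = 23040
Band 5: 15500 * 0.976 = 15128
Net migration: Band 4 + 30 → 23070
Population now: 0–14=10720, 15–29=4180, 30–44=19424, 45–59=23070, 60–74=15128
[period 2]
Births: 4180 * 0.128 = 535, 19424 * 0.343 = 6662 → 7197
Band 2: 10720 * 0.972 = 10420
Band 3: 4180 * 0.986 = 4121
Band 4: 19424 * 0.964 = 18725
Band 5: 23070 * 0.976 = 22516
Net migration: Band 4 + 30 → 18755
Population now: 0–14=7197, 15–29=10420, 30–44=4121, 45–59=18755, 60–74=22516
[period 3]
Births: 10420 * 0.128 = 1334, 4121 * 0.343 = 1414 → 2748
Band 2: 7197 * 0.972 = 6995
Band 3: 10420 * 0.986 = 10274
Band 4: 4121 * 0.964 = 3973
Band 5: 18755 * 0.976 = 18305
Net migration: Band 4 + 30 → 4003
Population now: 0–14=2748, 15–29=6995, 30–44=10274, 45–59=4003, 60–74=18305
Scenario B total after 3 periods: 42325
Difference B − A = 42325 − 40582 = 1743

1743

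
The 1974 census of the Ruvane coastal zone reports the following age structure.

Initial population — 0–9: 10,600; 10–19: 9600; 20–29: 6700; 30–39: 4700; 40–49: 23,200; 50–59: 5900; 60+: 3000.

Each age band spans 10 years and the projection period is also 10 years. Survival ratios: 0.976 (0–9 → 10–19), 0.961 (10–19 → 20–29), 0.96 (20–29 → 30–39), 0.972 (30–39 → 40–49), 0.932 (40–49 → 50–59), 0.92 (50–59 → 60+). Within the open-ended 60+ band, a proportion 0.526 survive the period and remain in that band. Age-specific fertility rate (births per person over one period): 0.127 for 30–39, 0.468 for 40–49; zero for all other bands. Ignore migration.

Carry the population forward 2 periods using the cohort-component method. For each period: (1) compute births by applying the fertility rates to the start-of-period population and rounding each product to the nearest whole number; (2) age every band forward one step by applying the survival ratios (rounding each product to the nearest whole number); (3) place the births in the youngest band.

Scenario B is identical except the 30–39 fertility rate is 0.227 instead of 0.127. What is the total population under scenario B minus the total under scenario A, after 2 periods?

[period 1]
Births: 4700 × 0.127 = 597, 23200 × 0.468 = 10858 ⇒ total 11455
10–19: 10600 × 0.976 = 10346
20–29: 9600 × 0.961 = 9226
30–39: 6700 × 0.96 = 6432
40–49: 4700 × 0.972 = 4568
50–59: 23200 × 0.932 = 21622
60+: 5900 × 0.92 + 3000 × 0.526 = 5428 + 1578 = 7006
→ [11455, 10346, 9226, 6432, 4568, 21622, 7006]
[period 2]
Births: 6432 × 0.127 = 817, 4568 × 0.468 = 2138 ⇒ total 2955
10–19: 11455 × 0.976 = 11180
20–29: 10346 × 0.961 = 9943
30–39: 9226 × 0.96 = 8857
40–49: 6432 × 0.972 = 6252
50–59: 4568 × 0.932 = 4257
60+: 21622 × 0.92 + 7006 × 0.526 = 19892 + 3685 = 23577
→ [2955, 11180, 9943, 8857, 6252, 4257, 23577]
Scenario A total after 2 periods: 67021
Scenario B projection —
[period 1]
Births: 4700 × 0.227 = 1067, 23200 × 0.468 = 10858 ⇒ total 11925
10–19: 10600 × 0.976 = 10346
20–29: 9600 × 0.961 = 9226
30–39: 6700 × 0.96 = 6432
40–49: 4700 × 0.972 = 4568
50–59: 23200 × 0.932 = 21622
60+: 5900 × 0.92 + 3000 × 0.526 = 5428 + 1578 = 7006
→ [11925, 10346, 9226, 6432, 4568, 21622, 7006]
[period 2]
Births: 6432 × 0.227 = 1460, 4568 × 0.468 = 2138 ⇒ total 3598
10–19: 11925 × 0.976 = 11639
20–29: 10346 × 0.961 = 9943
30–39: 9226 × 0.96 = 8857
40–49: 6432 × 0.972 = 6252
50–59: 4568 × 0.932 = 4257
60+: 21622 × 0.92 + 7006 × 0.526 = 19892 + 3685 = 23577
→ [3598, 11639, 9943, 8857, 6252, 4257, 23577]
Scenario B total after 2 periods: 68123
Difference B − A = 68123 − 67021 = 1102

1102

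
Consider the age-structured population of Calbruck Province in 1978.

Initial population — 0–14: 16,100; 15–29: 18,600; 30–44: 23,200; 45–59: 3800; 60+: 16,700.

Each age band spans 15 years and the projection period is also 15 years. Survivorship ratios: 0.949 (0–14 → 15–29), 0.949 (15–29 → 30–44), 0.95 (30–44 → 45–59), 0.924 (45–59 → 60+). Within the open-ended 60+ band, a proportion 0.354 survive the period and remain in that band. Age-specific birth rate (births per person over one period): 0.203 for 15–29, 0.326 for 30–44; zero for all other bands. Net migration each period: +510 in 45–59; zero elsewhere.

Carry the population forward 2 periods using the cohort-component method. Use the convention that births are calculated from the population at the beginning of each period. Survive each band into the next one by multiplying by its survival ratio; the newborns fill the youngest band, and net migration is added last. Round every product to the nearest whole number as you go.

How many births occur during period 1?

Call the bands 1 to 5, youngest first.
Period 1:
Births: 18600 × 0.203 = 3776  |  23200 × 0.326 = 7563 ⇒ total 11339
Band 2: 16100 × 0.949 = 15279
Band 3: 18600 × 0.949 = 17651
Band 4: 23200 × 0.95 = 22040
Band 5: 3800 × 0.924 + 16700 × 0.354 = 3511 + 5912 = 9423
Net migration: Band 4 + 510 → 22550
→ [11339, 15279, 17651, 22550, 9423]

11339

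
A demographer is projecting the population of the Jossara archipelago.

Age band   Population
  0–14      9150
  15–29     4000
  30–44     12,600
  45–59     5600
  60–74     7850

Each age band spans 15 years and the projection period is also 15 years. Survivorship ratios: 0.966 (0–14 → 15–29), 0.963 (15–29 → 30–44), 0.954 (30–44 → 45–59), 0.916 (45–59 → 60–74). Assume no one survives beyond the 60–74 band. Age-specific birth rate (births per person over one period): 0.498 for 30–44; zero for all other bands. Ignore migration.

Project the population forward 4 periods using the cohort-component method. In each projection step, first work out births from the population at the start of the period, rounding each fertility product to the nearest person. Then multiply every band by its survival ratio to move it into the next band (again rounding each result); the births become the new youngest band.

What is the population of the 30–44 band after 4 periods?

1784

(Bands numbered youngest = 1 to oldest = 5.)
— Period 1 —
Births: 12600 × 0.498 = 6275
Band 2: 9150 × 0.966 = 8839
Band 3: 4000 × 0.963 = 3852
Band 4: 12600 × 0.954 = 12020
Band 5: 5600 × 0.916 = 5130
Giving 6275 / 8839 / 3852 / 12020 / 5130.
— Period 2 —
Births: 3852 × 0.498 = 1918
Band 2: 6275 × 0.966 = 6062
Band 3: 8839 × 0.963 = 8512
Band 4: 3852 × 0.954 = 3675
Band 5: 12020 × 0.916 = 11010
Giving 1918 / 6062 / 8512 / 3675 / 11010.
— Period 3 —
Births: 8512 × 0.498 = 4239
Band 2: 1918 × 0.966 = 1853
Band 3: 6062 × 0.963 = 5838
Band 4: 8512 × 0.954 = 8120
Band 5: 3675 × 0.916 = 3366
Giving 4239 / 1853 / 5838 / 8120 / 3366.
— Period 4 —
Births: 5838 × 0.498 = 2907
Band 2: 4239 × 0.966 = 4095
Band 3: 1853 × 0.963 = 1784
Band 4: 5838 × 0.954 = 5569
Band 5: 8120 × 0.916 = 7438
Giving 2907 / 4095 / 1784 / 5569 / 7438.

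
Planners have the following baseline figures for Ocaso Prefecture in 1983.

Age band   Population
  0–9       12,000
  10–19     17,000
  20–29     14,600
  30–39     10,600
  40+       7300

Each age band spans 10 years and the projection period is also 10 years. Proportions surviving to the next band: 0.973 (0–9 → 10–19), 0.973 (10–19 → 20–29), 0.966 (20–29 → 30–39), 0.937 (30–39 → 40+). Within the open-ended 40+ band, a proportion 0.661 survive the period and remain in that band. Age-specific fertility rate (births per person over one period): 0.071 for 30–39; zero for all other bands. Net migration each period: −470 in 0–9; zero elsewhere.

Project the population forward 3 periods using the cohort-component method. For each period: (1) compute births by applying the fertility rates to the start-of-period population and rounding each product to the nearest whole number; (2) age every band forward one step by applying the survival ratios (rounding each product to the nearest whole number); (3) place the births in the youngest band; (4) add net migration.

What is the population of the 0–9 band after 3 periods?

Call the bands 1 to 5, youngest first.
— Period 1 —
Births: 10600 * 0.071 = 753
Band 2: 12000 * 0.973 = 11676
Band 3: 17000 * 0.973 = 16541
Band 4: 14600 * 0.966 = 14104
Band 5: 10600 * 0.937 + 7300 * 0.661 = 9932 + 4825 = 14757
Net migration: Band 1 − 470 → 283
→ [283, 11676, 16541, 14104, 14757]
— Period 2 —
Births: 14104 * 0.071 = 1001
Band 2: 283 * 0.973 = 275
Band 3: 11676 * 0.973 = 11361
Band 4: 16541 * 0.966 = 15979
Band 5: 14104 * 0.937 + 14757 * 0.661 = 13215 + 9754 = 22969
Net migration: Band 1 − 470 → 531
→ [531, 275, 11361, 15979, 22969]
— Period 3 —
Births: 15979 * 0.071 = 1135
Band 2: 531 * 0.973 = 517
Band 3: 275 * 0.973 = 268
Band 4: 11361 * 0.966 = 10975
Band 5: 15979 * 0.937 + 22969 * 0.661 = 14972 + 15183 = 30155
Net migration: Band 1 − 470 → 665
→ [665, 517, 268, 10975, 30155]

665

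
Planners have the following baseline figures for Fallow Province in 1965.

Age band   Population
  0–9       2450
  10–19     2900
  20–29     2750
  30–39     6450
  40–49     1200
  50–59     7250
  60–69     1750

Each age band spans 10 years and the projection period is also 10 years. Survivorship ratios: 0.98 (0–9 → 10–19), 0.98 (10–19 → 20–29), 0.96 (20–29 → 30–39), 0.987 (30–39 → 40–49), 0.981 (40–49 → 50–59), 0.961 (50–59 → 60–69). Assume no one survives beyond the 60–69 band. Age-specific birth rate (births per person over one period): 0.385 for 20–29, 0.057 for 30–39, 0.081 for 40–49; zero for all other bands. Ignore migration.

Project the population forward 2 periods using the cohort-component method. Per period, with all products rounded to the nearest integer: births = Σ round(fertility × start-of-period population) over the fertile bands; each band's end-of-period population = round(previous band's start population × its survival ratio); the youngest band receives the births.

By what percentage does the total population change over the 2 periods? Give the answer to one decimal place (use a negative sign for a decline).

-26.0

Call the groups 1 to 7, youngest first.
Period 1:
Births: 2750 × 0.385 = 1059, 6450 × 0.057 = 368, 1200 × 0.081 = 97 → total 1524
Group 2: 2450 × 0.98 = 2401
Group 3: 2900 × 0.98 = 2842
Group 4: 2750 × 0.96 = 2640
Group 5: 6450 × 0.987 = 6366
Group 6: 1200 × 0.981 = 1177
Group 7: 7250 × 0.961 = 6967
Giving 1524 / 2401 / 2842 / 2640 / 6366 / 1177 / 6967.
Period 2:
Births: 2842 × 0.385 = 1094, 2640 × 0.057 = 150, 6366 × 0.081 = 516 → total 1760
Group 2: 1524 × 0.98 = 1494
Group 3: 2401 × 0.98 = 2353
Group 4: 2842 × 0.96 = 2728
Group 5: 2640 × 0.987 = 2606
Group 6: 6366 × 0.981 = 6245
Group 7: 1177 × 0.961 = 1131
Giving 1760 / 1494 / 2353 / 2728 / 2606 / 6245 / 1131.
Total: 24750 → 18317; change = -6433; percentage change = -26.0%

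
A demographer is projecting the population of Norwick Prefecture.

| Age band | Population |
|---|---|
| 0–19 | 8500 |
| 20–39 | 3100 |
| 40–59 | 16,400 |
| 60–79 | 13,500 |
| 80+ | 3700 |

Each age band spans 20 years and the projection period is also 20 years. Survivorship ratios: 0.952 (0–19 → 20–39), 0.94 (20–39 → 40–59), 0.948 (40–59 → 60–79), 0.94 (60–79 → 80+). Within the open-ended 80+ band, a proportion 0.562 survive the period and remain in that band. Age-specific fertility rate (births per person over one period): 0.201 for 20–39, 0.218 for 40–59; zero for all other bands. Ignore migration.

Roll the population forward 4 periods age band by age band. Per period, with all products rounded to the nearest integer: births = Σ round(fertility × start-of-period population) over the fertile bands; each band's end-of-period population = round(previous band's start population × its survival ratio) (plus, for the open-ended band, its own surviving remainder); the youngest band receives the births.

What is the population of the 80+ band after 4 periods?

Period 1:
Births: 3100 × 0.201 = 623, 16400 × 0.218 = 3575 → 4198
20–39: 8500 × 0.952 = 8092
40–59: 3100 × 0.94 = 2914
60–79: 16400 × 0.948 = 15547
80+: 13500 × 0.94 + 3700 × 0.562 = 12690 + 2079 = 14769
End of period: [4198, 8092, 2914, 15547, 14769]
Period 2:
Births: 8092 × 0.201 = 1626, 2914 × 0.218 = 635 → 2261
20–39: 4198 × 0.952 = 3996
40–59: 8092 × 0.94 = 7606
60–79: 2914 × 0.948 = 2762
80+: 15547 × 0.94 + 14769 × 0.562 = 14614 + 8300 = 22914
End of period: [2261, 3996, 7606, 2762, 22914]
Period 3:
Births: 3996 × 0.201 = 803, 7606 × 0.218 = 1658 → 2461
20–39: 2261 × 0.952 = 2152
40–59: 3996 × 0.94 = 3756
60–79: 7606 × 0.948 = 7210
80+: 2762 × 0.94 + 22914 × 0.562 = 2596 + 12878 = 15474
End of period: [2461, 2152, 3756, 7210, 15474]
Period 4:
Births: 2152 × 0.201 = 433, 3756 × 0.218 = 819 → 1252
20–39: 2461 × 0.952 = 2343
40–59: 2152 × 0.94 = 2023
60–79: 3756 × 0.948 = 3561
80+: 7210 × 0.94 + 15474 × 0.562 = 6777 + 8696 = 15473
End of period: [1252, 2343, 2023, 3561, 15473]

15473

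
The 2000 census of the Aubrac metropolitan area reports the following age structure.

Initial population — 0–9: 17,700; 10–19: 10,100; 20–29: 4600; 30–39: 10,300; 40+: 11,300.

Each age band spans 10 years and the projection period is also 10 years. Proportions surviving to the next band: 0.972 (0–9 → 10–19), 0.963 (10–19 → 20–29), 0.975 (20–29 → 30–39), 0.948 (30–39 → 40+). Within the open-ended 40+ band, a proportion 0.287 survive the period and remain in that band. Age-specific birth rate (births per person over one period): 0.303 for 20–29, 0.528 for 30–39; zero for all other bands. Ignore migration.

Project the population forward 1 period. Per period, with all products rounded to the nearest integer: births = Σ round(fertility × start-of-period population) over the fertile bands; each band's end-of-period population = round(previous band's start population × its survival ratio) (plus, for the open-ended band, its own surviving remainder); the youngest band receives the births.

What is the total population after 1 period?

Period 1:
Births: 4600 × 0.303 = 1394, 10300 × 0.528 = 5438 — total 6832
10–19: 17700 × 0.972 = 17204
20–29: 10100 × 0.963 = 9726
30–39: 4600 × 0.975 = 4485
40+: 10300 × 0.948 + 11300 × 0.287 = 9764 + 3243 = 13007
End of period: [6832, 17204, 9726, 4485, 13007]
Total after period 1: 6832 + 17204 + 9726 + 4485 + 13007 = 51254

51254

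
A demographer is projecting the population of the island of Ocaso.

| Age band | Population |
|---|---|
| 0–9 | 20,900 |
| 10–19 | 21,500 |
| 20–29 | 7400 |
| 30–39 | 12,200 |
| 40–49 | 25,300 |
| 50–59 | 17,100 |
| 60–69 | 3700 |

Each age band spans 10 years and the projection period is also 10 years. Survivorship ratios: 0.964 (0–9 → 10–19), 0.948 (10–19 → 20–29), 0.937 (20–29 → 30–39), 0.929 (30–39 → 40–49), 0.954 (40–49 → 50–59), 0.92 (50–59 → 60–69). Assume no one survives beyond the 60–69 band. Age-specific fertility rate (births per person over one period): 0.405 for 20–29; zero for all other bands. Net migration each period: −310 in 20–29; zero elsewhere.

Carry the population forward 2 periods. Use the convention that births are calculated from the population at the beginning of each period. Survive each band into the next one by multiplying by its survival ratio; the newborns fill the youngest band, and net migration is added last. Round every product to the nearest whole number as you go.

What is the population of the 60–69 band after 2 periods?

22205

[period 1]
Births: 7400 × 0.405 = 2997
10–19: 20900 × 0.964 = 20148
20–29: 21500 × 0.948 = 20382
30–39: 7400 × 0.937 = 6934
40–49: 12200 × 0.929 = 11334
50–59: 25300 × 0.954 = 24136
60–69: 17100 × 0.92 = 15732
Net migration: 20–29 − 310 → 20072
End of period: [2997, 20148, 20072, 6934, 11334, 24136, 15732]
[period 2]
Births: 20072 × 0.405 = 8129
10–19: 2997 × 0.964 = 2889
20–29: 20148 × 0.948 = 19100
30–39: 20072 × 0.937 = 18807
40–49: 6934 × 0.929 = 6442
50–59: 11334 × 0.954 = 10813
60–69: 24136 × 0.92 = 22205
Net migration: 20–29 − 310 → 18790
End of period: [8129, 2889, 18790, 18807, 6442, 10813, 22205]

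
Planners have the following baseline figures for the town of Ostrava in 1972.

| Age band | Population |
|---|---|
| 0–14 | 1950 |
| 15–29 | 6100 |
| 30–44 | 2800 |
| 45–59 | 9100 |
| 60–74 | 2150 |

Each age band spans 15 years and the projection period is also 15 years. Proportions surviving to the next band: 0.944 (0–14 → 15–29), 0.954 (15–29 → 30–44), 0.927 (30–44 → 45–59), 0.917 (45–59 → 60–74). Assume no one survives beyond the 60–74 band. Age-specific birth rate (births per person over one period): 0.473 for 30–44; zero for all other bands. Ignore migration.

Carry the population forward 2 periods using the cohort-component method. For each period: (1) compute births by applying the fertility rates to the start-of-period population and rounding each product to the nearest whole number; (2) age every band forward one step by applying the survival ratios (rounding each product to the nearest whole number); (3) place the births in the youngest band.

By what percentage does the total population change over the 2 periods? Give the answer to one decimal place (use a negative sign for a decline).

-38.8

Numbering the bands 1..5 from youngest to oldest:
After projecting period 1:
Births: 2800 × 0.473 = 1324
Band 2: 1950 × 0.944 = 1841
Band 3: 6100 × 0.954 = 5819
Band 4: 2800 × 0.927 = 2596
Band 5: 9100 × 0.917 = 8345
Population now: 0–14=1324, 15–29=1841, 30–44=5819, 45–59=2596, 60–74=8345
After projecting period 2:
Births: 5819 × 0.473 = 2752
Band 2: 1324 × 0.944 = 1250
Band 3: 1841 × 0.954 = 1756
Band 4: 5819 × 0.927 = 5394
Band 5: 2596 × 0.917 = 2381
Population now: 0–14=2752, 15–29=1250, 30–44=1756, 45–59=5394, 60–74=2381
Total: 22100 → 13533; change = -8567; percentage change = -38.8%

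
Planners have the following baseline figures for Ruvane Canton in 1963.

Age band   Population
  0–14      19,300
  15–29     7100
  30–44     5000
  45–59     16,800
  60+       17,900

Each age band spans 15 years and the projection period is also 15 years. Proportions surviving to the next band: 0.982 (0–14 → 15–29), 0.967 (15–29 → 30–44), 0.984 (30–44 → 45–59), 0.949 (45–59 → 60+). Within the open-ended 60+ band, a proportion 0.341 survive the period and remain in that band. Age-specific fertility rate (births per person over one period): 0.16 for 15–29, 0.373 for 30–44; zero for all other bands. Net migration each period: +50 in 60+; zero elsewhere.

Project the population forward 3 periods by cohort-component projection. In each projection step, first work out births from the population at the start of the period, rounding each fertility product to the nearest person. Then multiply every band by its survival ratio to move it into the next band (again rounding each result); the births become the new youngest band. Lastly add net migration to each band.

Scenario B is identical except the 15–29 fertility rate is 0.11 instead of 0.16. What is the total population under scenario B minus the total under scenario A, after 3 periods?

Period 1:
Births: 7100 × 0.16 = 1136 ; 5000 × 0.373 = 1865 → 3001
15–29: 19300 × 0.982 = 18953
30–44: 7100 × 0.967 = 6866
45–59: 5000 × 0.984 = 4920
60+: 16800 × 0.949 + 17900 × 0.341 = 15943 + 6104 = 22047
Net migration: 60+ + 50 → 22097
→ [3001, 18953, 6866, 4920, 22097]
Period 2:
Births: 18953 × 0.16 = 3032 ; 6866 × 0.373 = 2561 → 5593
15–29: 3001 × 0.982 = 2947
30–44: 18953 × 0.967 = 18328
45–59: 6866 × 0.984 = 6756
60+: 4920 × 0.949 + 22097 × 0.341 = 4669 + 7535 = 12204
Net migration: 60+ + 50 → 12254
→ [5593, 2947, 18328, 6756, 12254]
Period 3:
Births: 2947 × 0.16 = 472 ; 18328 × 0.373 = 6836 → 7308
15–29: 5593 × 0.982 = 5492
30–44: 2947 × 0.967 = 2850
45–59: 18328 × 0.984 = 18035
60+: 6756 × 0.949 + 12254 × 0.341 = 6411 + 4179 = 10590
Net migration: 60+ + 50 → 10640
→ [7308, 5492, 2850, 18035, 10640]
Scenario A total after 3 periods: 44325
Scenario B projection —
Period 1:
Births: 7100 × 0.11 = 781 ; 5000 × 0.373 = 1865 → 2646
15–29: 19300 × 0.982 = 18953
30–44: 7100 × 0.967 = 6866
45–59: 5000 × 0.984 = 4920
60+: 16800 × 0.949 + 17900 × 0.341 = 15943 + 6104 = 22047
Net migration: 60+ + 50 → 22097
→ [2646, 18953, 6866, 4920, 22097]
Period 2:
Births: 18953 × 0.11 = 2085 ; 6866 × 0.373 = 2561 → 4646
15–29: 2646 × 0.982 = 2598
30–44: 18953 × 0.967 = 18328
45–59: 6866 × 0.984 = 6756
60+: 4920 × 0.949 + 22097 × 0.341 = 4669 + 7535 = 12204
Net migration: 60+ + 50 → 12254
→ [4646, 2598, 18328, 6756, 12254]
Period 3:
Births: 2598 × 0.11 = 286 ; 18328 × 0.373 = 6836 → 7122
15–29: 4646 × 0.982 = 4562
30–44: 2598 × 0.967 = 2512
45–59: 18328 × 0.984 = 18035
60+: 6756 × 0.949 + 12254 × 0.341 = 6411 + 4179 = 10590
Net migration: 60+ + 50 → 10640
→ [7122, 4562, 2512, 18035, 10640]
Scenario B total after 3 periods: 42871
Difference B − A = 42871 − 44325 = -1454

-1454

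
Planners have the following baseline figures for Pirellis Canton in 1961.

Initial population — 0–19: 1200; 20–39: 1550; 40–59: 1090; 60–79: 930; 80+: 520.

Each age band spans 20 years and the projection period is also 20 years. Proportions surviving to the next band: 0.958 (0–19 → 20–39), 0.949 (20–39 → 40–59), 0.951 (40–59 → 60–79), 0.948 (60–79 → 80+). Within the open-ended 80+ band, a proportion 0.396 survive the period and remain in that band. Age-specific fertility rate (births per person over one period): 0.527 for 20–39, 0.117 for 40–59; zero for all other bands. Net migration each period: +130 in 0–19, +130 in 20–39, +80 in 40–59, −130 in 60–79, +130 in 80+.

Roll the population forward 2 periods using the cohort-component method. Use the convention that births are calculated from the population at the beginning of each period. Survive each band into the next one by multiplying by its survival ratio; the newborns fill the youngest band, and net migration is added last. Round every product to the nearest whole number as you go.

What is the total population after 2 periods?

Call the bands 1 to 5, youngest first.
Period 1.
Births: 1550 × 0.527 = 817 ; 1090 × 0.117 = 128 — total 945
Band 2: 1200 × 0.958 = 1150
Band 3: 1550 × 0.949 = 1471
Band 4: 1090 × 0.951 = 1037
Band 5: 930 × 0.948 + 520 × 0.396 = 882 + 206 = 1088
Net migration: Band 1 + 130 → 1075; Band 2 + 130 → 1280; Band 3 + 80 → 1551; Band 4 − 130 → 907; Band 5 + 130 → 1218
Population now: 0–19=1075, 20–39=1280, 40–59=1551, 60–79=907, 80+=1218
Period 2.
Births: 1280 × 0.527 = 675 ; 1551 × 0.117 = 181 — total 856
Band 2: 1075 × 0.958 = 1030
Band 3: 1280 × 0.949 = 1215
Band 4: 1551 × 0.951 = 1475
Band 5: 907 × 0.948 + 1218 × 0.396 = 860 + 482 = 1342
Net migration: Band 1 + 130 → 986; Band 2 + 130 → 1160; Band 3 + 80 → 1295; Band 4 − 130 → 1345; Band 5 + 130 → 1472
Population now: 0–19=986, 20–39=1160, 40–59=1295, 60–79=1345, 80+=1472
Total after period 2: 986 + 1160 + 1295 + 1345 + 1472 = 6258

6258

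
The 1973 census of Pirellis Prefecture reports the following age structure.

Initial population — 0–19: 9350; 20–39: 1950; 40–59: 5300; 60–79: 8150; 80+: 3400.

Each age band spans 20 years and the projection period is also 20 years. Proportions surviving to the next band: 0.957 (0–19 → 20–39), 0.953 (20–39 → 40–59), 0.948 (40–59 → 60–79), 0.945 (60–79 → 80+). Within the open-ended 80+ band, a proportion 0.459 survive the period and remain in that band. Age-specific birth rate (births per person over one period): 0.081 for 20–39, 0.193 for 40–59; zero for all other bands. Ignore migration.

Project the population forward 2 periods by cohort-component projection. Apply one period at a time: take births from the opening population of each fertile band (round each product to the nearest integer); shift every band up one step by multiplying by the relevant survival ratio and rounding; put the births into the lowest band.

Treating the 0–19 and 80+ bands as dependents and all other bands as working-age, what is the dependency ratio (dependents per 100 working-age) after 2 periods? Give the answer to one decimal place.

88.3

Period 1:
Births: 1950 * 0.081 = 158 ; 5300 * 0.193 = 1023 — total 1181
20–39: 9350 * 0.957 = 8948
40–59: 1950 * 0.953 = 1858
60–79: 5300 * 0.948 = 5024
80+: 8150 * 0.945 + 3400 * 0.459 = 7702 + 1561 = 9263
End of period: [1181, 8948, 1858, 5024, 9263]
Period 2:
Births: 8948 * 0.081 = 725 ; 1858 * 0.193 = 359 — total 1084
20–39: 1181 * 0.957 = 1130
40–59: 8948 * 0.953 = 8527
60–79: 1858 * 0.948 = 1761
80+: 5024 * 0.945 + 9263 * 0.459 = 4748 + 4252 = 9000
End of period: [1084, 1130, 8527, 1761, 9000]
Dependents (band 0–19 + band 80+) = 1084 + 9000 = 10084; working-age = 11418; ratio = 10084/11418 × 100 = 88.3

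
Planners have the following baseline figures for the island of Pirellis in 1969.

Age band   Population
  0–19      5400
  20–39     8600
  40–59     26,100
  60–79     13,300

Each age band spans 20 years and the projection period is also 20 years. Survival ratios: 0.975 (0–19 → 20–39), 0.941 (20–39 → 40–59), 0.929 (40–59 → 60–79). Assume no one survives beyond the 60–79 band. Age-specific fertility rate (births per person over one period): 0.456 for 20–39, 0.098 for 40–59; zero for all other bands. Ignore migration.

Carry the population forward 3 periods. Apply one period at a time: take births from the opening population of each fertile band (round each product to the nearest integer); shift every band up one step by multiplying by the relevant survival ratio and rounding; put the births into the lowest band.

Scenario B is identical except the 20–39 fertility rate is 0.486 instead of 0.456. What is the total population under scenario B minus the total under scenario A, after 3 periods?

703

Let band 1 be 0–19 through band 4 = 60–79.
Period 1:
Births: 8600 × 0.456 = 3922 ; 26100 × 0.098 = 2558 → total 6480
Band 2: 5400 × 0.975 = 5265
Band 3: 8600 × 0.941 = 8093
Band 4: 26100 × 0.929 = 24247
Giving 6480 / 5265 / 8093 / 24247.
Period 2:
Births: 5265 × 0.456 = 2401 ; 8093 × 0.098 = 793 → total 3194
Band 2: 6480 × 0.975 = 6318
Band 3: 5265 × 0.941 = 4954
Band 4: 8093 × 0.929 = 7518
Giving 3194 / 6318 / 4954 / 7518.
Period 3:
Births: 6318 × 0.456 = 2881 ; 4954 × 0.098 = 485 → total 3366
Band 2: 3194 × 0.975 = 3114
Band 3: 6318 × 0.941 = 5945
Band 4: 4954 × 0.929 = 4602
Giving 3366 / 3114 / 5945 / 4602.
Scenario A total after 3 periods: 17027
Scenario B projection —
Period 1:
Births: 8600 × 0.486 = 4180 ; 26100 × 0.098 = 2558 → total 6738
Band 2: 5400 × 0.975 = 5265
Band 3: 8600 × 0.941 = 8093
Band 4: 26100 × 0.929 = 24247
Giving 6738 / 5265 / 8093 / 24247.
Period 2:
Births: 5265 × 0.486 = 2559 ; 8093 × 0.098 = 793 → total 3352
Band 2: 6738 × 0.975 = 6570
Band 3: 5265 × 0.941 = 4954
Band 4: 8093 × 0.929 = 7518
Giving 3352 / 6570 / 4954 / 7518.
Period 3:
Births: 6570 × 0.486 = 3193 ; 4954 × 0.098 = 485 → total 3678
Band 2: 3352 × 0.975 = 3268
Band 3: 6570 × 0.941 = 6182
Band 4: 4954 × 0.929 = 4602
Giving 3678 / 3268 / 6182 / 4602.
Scenario B total after 3 periods: 17730
Difference B − A = 17730 − 17027 = 703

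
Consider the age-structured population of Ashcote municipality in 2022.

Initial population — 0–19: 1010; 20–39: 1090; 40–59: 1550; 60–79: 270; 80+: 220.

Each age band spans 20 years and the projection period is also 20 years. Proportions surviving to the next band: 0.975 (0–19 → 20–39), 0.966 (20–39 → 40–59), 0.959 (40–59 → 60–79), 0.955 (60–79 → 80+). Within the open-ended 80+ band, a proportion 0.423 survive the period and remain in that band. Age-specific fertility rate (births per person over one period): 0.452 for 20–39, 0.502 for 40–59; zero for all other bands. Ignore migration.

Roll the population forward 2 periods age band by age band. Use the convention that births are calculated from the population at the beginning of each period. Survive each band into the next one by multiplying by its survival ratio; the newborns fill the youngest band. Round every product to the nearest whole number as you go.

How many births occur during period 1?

— Period 1 —
Births: 1090 × 0.452 = 493  |  1550 × 0.502 = 778 → 1271
20–39: 1010 × 0.975 = 985
40–59: 1090 × 0.966 = 1053
60–79: 1550 × 0.959 = 1486
80+: 270 × 0.955 + 220 × 0.423 = 258 + 93 = 351
→ [1271, 985, 1053, 1486, 351]

1271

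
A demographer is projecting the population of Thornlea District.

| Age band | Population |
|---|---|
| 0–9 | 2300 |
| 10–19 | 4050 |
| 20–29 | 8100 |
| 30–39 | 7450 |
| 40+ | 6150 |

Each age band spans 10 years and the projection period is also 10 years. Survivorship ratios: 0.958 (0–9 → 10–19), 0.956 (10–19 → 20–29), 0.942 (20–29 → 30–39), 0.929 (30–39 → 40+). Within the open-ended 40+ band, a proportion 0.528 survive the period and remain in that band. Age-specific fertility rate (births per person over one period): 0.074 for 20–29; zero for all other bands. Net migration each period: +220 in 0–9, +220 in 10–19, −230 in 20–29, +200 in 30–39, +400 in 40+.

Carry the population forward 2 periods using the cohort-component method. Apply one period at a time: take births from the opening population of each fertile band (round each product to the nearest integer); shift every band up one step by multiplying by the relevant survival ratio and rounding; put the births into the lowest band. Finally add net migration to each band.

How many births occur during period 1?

599

(Bands numbered youngest = 1 to oldest = 5.)
[period 1]
Births: 8100 * 0.074 = 599
Band 2: 2300 * 0.958 = 2203
Band 3: 4050 * 0.956 = 3872
Band 4: 8100 * 0.942 = 7630
Band 5: 7450 * 0.929 + 6150 * 0.528 = 6921 + 3247 = 10168
Net migration: Band 1 + 220 → 819; Band 2 + 220 → 2423; Band 3 − 230 → 3642; Band 4 + 200 → 7830; Band 5 + 400 → 10568
Giving 819 / 2423 / 3642 / 7830 / 10568.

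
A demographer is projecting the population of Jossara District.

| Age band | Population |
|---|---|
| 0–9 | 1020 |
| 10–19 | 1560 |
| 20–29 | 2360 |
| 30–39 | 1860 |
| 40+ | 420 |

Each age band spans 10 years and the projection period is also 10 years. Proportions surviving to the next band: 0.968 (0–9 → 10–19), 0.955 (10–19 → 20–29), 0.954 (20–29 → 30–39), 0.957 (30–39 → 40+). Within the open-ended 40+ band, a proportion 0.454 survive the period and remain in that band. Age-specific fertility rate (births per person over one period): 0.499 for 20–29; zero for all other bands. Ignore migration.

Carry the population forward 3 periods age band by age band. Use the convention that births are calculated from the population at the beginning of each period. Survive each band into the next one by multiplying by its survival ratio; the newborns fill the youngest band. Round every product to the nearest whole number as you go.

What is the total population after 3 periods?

5924

[period 1]
Births: 2360 × 0.499 = 1178
10–19: 1020 × 0.968 = 987
20–29: 1560 × 0.955 = 1490
30–39: 2360 × 0.954 = 2251
40+: 1860 × 0.957 + 420 × 0.454 = 1780 + 191 = 1971
Population now: 0–9=1178, 10–19=987, 20–29=1490, 30–39=2251, 40+=1971
[period 2]
Births: 1490 × 0.499 = 744
10–19: 1178 × 0.968 = 1140
20–29: 987 × 0.955 = 943
30–39: 1490 × 0.954 = 1421
40+: 2251 × 0.957 + 1971 × 0.454 = 2154 + 895 = 3049
Population now: 0–9=744, 10–19=1140, 20–29=943, 30–39=1421, 40+=3049
[period 3]
Births: 943 × 0.499 = 471
10–19: 744 × 0.968 = 720
20–29: 1140 × 0.955 = 1089
30–39: 943 × 0.954 = 900
40+: 1421 × 0.957 + 3049 × 0.454 = 1360 + 1384 = 2744
Population now: 0–9=471, 10–19=720, 20–29=1089, 30–39=900, 40+=2744
Total after period 3: 471 + 720 + 1089 + 900 + 2744 = 5924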